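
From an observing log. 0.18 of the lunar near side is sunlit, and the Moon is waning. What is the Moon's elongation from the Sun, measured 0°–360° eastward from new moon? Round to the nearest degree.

310°

Invert f = (1 − cos θ)/2 to get cos θ = 1 − 2(0.18) = 0.640, hence θ₀ = arccos 0.640 = 50.2°.
Waning ⇒ past full, so θ = 360° − 50.2° = 309.8°.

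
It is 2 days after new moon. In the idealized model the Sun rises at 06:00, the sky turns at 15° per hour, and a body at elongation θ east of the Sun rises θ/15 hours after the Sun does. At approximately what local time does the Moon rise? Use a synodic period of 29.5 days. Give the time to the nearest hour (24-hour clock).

08:00

Phase angle: θ = 360°·(2 d)/(29.5 d) = 24.4°.
At 15° of sky rotation per hour, 24.4° corresponds to a 1.63 h lag.
06:00 + 1.63 h ≈ 07:38 → 08:00 to the nearest hour.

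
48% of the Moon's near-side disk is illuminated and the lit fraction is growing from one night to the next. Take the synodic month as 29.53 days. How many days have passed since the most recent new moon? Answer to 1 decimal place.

Invert f = (1 − cos θ)/2 to get cos θ = 1 − 2(0.48) = 0.040, hence θ₀ = arccos 0.040 = 87.7°.
The Moon is waxing (0°–180°), so θ = 87.7° directly.
That fraction of the synodic month is 87.7/360 × 29.53 d ≈ 7.19 d.

7.2 days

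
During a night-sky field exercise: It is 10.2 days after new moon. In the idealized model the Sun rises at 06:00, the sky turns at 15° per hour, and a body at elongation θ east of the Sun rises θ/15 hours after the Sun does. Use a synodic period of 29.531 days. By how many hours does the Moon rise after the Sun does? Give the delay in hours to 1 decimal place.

8.3 h

Elongation θ = 360° × 10.2/29.531 ≈ 124.3°.
The Moon trails the Sun by θ/15 = 124.3/15 ≈ 8.29 hours.
So the Moon rises 8.29 h after the Sun.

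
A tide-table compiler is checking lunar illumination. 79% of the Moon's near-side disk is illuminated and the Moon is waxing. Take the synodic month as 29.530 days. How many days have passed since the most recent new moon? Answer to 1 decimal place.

10.3 days

Invert f = (1 − cos θ)/2 to get cos θ = 1 − 2(0.79) = -0.580, hence θ₀ = arccos -0.580 = 125.5°.
Before full moon the principal value applies: θ = 125.5°.
At 360°/29.530 d per day, 125.5° corresponds to 10.29 days.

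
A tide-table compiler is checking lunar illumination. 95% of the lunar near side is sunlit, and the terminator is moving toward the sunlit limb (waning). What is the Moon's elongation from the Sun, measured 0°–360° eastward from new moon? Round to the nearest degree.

206°

Invert f = (1 − cos θ)/2 to get cos θ = 1 − 2(0.95) = -0.900, hence θ₀ = arccos -0.900 = 154.2°.
A waning Moon lies in 180°–360°, so θ = 360° − 154.2° = 205.8°.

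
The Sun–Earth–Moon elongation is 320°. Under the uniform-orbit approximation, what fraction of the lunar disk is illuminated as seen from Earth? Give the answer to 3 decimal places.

cos 320° = 0.766, so f = (1 − 0.766)/2 = 0.117.

0.117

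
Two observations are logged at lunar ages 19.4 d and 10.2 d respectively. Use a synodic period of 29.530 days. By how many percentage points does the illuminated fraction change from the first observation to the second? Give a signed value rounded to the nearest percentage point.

+1 percentage points

First observation: θ = 360°·19.4/29.530 = 236.5°, so f = 0.776.
Second observation: θ = 124.3°, f = 0.782.
Δf = 0.782 − 0.776 = +0.006, i.e. +1 pp.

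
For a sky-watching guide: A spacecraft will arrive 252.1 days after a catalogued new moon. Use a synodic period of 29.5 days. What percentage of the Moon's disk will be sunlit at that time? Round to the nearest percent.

98%

252.1/29.5 = 8.546 lunations, so 8 complete cycles and 16.10 d into the next.
Phase angle: θ = 360°·(16.10 d)/(29.5 d) = 196.5°.
With cos θ = (-0.959), the lit fraction is (1 − (-0.959))/2 ≈ 0.979, so 98%.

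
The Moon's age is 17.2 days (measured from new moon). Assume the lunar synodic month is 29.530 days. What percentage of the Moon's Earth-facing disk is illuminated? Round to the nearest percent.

93%

Elongation θ = 360° × 17.2/29.530 ≈ 209.7°.
cos 209.7° = (-0.869), so f = (1 − (-0.869))/2 = 0.934, so 93%.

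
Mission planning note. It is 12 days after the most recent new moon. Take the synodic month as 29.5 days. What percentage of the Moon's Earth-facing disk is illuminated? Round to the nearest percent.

The Moon has covered 12/29.5 of its cycle, so θ ≈ 360° × 12/29.5 = 146.4°.
cos 146.4° = (-0.833), so f = (1 − (-0.833))/2 = 0.917, so 92%.

92%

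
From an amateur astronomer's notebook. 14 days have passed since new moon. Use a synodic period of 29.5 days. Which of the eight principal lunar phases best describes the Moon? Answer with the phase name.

full moon

At 14/29.5 of the cycle, θ ≈ 171° — the full moon range.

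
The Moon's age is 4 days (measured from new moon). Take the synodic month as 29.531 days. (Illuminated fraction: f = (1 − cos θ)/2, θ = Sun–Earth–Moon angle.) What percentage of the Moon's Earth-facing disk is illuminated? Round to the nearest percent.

Phase angle: θ = 360°·(4 d)/(29.531 d) = 48.8°.
Illuminated fraction = (1 − cos 48.8°)/2 = (1 − 0.659)/2 ≈ 0.170, so 17%.

17%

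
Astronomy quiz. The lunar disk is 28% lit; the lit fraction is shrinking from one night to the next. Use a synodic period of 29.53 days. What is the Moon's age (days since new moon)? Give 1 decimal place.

24.3 days

From f = (1 − cos θ)/2: cos θ = 1 − 2×0.28 = 0.440; arccos → 63.9°.
Waning ⇒ past full, so θ = 360° − 63.9° = 296.1°.
That fraction of the synodic month is 296.1/360 × 29.53 d ≈ 24.29 d.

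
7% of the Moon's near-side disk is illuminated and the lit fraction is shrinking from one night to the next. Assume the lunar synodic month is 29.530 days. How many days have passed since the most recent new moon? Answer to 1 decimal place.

27.0 days

From f = (1 − cos θ)/2: cos θ = 1 − 2×0.07 = 0.860; arccos → 30.7°.
Since the Moon is past full (waning), take the reflex angle: θ = 360° − 30.7° = 329.3°.
Age = 29.530 × 329.3°/360° ≈ 27.01 days.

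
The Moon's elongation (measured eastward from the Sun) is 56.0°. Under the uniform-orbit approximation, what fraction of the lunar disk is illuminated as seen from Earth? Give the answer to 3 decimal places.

0.220

f = (1 − cos 56.0°)/2 = (1 − 0.559)/2 ≈ 0.220.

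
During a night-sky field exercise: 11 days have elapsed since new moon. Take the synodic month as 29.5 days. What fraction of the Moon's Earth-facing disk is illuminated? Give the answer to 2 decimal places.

0.85

The Moon has covered 11/29.5 of its cycle, so θ ≈ 360° × 11/29.5 = 134.2°.
Illuminated fraction = (1 − cos 134.2°)/2 = (1 − (-0.698))/2 ≈ 0.849.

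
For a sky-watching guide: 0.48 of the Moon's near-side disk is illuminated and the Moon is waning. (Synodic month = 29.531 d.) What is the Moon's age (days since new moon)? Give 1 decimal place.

22.3 days

Invert f = (1 − cos θ)/2 to get cos θ = 1 − 2(0.48) = 0.040, hence θ₀ = arccos 0.040 = 87.7°.
Since the Moon is past full (waning), take the reflex angle: θ = 360° − 87.7° = 272.3°.
At 360°/29.531 d per day, 272.3° corresponds to 22.34 days.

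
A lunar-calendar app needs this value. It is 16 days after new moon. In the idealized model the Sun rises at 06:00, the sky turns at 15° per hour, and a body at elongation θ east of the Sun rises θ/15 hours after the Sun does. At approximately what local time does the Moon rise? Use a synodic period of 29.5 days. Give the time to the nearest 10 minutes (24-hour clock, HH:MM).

19:00

Phase angle: θ = 360°·(16 d)/(29.5 d) = 195.3°.
Delay after the Sun = 195.3° / (15°/h) ≈ 13.02 h.
06:00 + 13.017 h ≈ 19:01 → 19:00 to the nearest ten minutes.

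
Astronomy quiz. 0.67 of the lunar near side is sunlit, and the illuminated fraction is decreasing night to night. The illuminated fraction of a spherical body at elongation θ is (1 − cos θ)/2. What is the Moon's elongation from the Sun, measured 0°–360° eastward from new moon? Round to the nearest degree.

250°

From f = (1 − cos θ)/2: cos θ = 1 − 2×0.67 = -0.340; arccos → 109.9°.
Since the Moon is past full (waning), take the reflex angle: θ = 360° − 109.9° = 250.1°.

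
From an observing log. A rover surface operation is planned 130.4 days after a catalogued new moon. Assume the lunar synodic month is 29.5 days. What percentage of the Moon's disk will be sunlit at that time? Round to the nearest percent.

130.4 d spans 4 complete synodic months (4 × 29.5 = 118.00 d) plus 12.40 d.
Phase angle: θ = 360°·(12.40 d)/(29.5 d) = 151.3°.
With cos θ = (-0.877), the lit fraction is (1 − (-0.877))/2 ≈ 0.939, so 94%.

94%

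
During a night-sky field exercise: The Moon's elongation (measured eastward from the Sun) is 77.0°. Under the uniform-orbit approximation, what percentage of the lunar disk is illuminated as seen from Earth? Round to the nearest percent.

39%

f = (1 − cos 77.0°)/2 = (1 − 0.225)/2 ≈ 0.388, i.e. 39%.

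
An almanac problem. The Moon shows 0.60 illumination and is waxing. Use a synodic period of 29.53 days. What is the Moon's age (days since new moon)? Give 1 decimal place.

8.3 days

From f = (1 − cos θ)/2: cos θ = 1 − 2×0.60 = -0.200; arccos → 101.5°.
Before full moon the principal value applies: θ = 101.5°.
Age = 29.53 × 101.5°/360° ≈ 8.33 days.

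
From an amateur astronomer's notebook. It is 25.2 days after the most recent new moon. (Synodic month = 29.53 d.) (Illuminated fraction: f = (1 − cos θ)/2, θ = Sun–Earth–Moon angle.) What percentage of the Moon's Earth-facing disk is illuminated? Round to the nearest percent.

Phase angle: θ = 360°·(25.2 d)/(29.53 d) = 307.2°.
Illuminated fraction = (1 − cos 307.2°)/2 = (1 − 0.605)/2 ≈ 0.198, so 20%.

20%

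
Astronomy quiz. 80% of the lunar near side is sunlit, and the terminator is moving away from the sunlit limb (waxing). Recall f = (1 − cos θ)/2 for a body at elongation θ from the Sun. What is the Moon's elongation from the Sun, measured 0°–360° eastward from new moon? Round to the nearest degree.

From f = (1 − cos θ)/2: cos θ = 1 − 2×0.80 = -0.600; arccos → 126.9°.
Waxing ⇒ before full, so θ = 126.9°.

127°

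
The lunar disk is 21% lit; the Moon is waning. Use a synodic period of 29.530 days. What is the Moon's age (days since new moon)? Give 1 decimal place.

From f = (1 − cos θ)/2: cos θ = 1 − 2×0.21 = 0.580; arccos → 54.5°.
Waning ⇒ past full, so θ = 360° − 54.5° = 305.5°.
Age = 29.530 × 305.5°/360° ≈ 25.06 days.

25.1 days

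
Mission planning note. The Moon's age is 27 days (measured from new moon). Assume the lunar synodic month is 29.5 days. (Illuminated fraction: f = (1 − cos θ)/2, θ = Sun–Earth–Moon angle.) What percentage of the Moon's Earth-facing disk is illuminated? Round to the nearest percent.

Elongation θ = 360° × 27/29.5 ≈ 329.5°.
With cos θ = 0.862, the lit fraction is (1 − 0.862)/2 ≈ 0.069, so 7%.

7%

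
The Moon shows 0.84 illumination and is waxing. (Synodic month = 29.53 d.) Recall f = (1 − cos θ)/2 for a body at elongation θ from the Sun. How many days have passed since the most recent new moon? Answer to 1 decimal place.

10.9 days

From f = (1 − cos θ)/2: cos θ = 1 − 2×0.84 = -0.680; arccos → 132.8°.
The Moon is waxing (0°–180°), so θ = 132.8° directly.
That fraction of the synodic month is 132.8/360 × 29.53 d ≈ 10.90 d.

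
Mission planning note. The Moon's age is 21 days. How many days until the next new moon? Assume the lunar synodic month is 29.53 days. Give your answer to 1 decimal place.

One full lunation from the last new moon is 29.53 d; remaining = 29.53 − 21 = 8.530 d.

8.5 days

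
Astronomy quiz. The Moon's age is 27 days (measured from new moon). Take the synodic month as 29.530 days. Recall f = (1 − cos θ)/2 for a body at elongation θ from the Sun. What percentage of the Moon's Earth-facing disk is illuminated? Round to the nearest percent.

7%

Phase angle: θ = 360°·(27 d)/(29.530 d) = 329.2°.
With cos θ = 0.859, the lit fraction is (1 − 0.859)/2 ≈ 0.071, so 7%.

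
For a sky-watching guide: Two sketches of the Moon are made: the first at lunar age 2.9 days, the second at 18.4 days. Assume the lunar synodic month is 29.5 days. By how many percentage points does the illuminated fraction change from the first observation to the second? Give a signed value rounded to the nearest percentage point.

First observation: θ = 360°·2.9/29.5 = 35.4°, so f = 0.092.
Second observation: θ = 224.5°, f = 0.856.
Δf = 0.856 − 0.092 = +0.764, i.e. +76 pp.

+76 percentage points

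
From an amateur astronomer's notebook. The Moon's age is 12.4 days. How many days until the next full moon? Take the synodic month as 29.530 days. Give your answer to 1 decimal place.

2.4 days

Full moon occurs at elongation 180°, i.e. at age 29.530 × 180/360 = 14.765 d.
That is 14.765 − 12.4 = 2.365 days ahead.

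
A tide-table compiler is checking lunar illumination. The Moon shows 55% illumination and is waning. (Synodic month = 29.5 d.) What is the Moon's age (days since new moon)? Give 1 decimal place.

Invert f = (1 − cos θ)/2 to get cos θ = 1 − 2(0.55) = -0.100, hence θ₀ = arccos -0.100 = 95.7°.
A waning Moon lies in 180°–360°, so θ = 360° − 95.7° = 264.3°.
That fraction of the synodic month is 264.3/360 × 29.5 d ≈ 21.65 d.

21.7 days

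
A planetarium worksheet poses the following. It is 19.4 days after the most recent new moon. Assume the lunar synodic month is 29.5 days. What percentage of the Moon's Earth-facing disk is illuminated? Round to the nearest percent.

Phase angle: θ = 360°·(19.4 d)/(29.5 d) = 236.7°.
With cos θ = (-0.548), the lit fraction is (1 − (-0.548))/2 ≈ 0.774, so 77%.

77%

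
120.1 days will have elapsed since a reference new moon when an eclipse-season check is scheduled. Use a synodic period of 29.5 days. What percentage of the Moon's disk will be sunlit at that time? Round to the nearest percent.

120.1/29.5 = 4.071 lunations, so 4 complete cycles and 2.10 d into the next.
The Moon has covered 2.10/29.5 of its cycle, so θ ≈ 360° × 2.10/29.5 = 25.6°.
Illuminated fraction = (1 − cos 25.6°)/2 = (1 − 0.902)/2 ≈ 0.049, so 5%.

5%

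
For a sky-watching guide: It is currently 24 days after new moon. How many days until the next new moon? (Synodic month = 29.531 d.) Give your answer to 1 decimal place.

The next new moon completes the synodic month: 29.531 − 24 = 5.531 days.

5.5 days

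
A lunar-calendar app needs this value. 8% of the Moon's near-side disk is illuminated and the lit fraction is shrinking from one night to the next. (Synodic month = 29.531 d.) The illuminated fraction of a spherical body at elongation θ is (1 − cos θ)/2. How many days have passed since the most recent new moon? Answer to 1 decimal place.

From f = (1 − cos θ)/2: cos θ = 1 − 2×0.08 = 0.840; arccos → 32.9°.
Since the Moon is past full (waning), take the reflex angle: θ = 360° − 32.9° = 327.1°.
At 360°/29.531 d per day, 327.1° corresponds to 26.84 days.

26.8 days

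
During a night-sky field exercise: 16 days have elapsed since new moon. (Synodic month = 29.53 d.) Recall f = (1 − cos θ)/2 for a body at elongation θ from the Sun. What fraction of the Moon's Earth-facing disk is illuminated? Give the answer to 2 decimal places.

0.98

Phase angle: θ = 360°·(16 d)/(29.53 d) = 195.1°.
Illuminated fraction = (1 − cos 195.1°)/2 = (1 − (-0.966))/2 ≈ 0.983.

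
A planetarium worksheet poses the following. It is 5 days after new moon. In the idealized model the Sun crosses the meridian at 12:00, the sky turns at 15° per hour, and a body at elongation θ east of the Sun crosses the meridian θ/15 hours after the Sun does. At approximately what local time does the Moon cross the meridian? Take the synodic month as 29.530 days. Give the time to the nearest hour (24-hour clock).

16:00

Elongation θ = 360° × 5/29.530 ≈ 61.0°.
Delay after the Sun = 61.0° / (15°/h) ≈ 4.06 h.
12:00 + 4.06 h ≈ 16:04 → 16:00 to the nearest hour.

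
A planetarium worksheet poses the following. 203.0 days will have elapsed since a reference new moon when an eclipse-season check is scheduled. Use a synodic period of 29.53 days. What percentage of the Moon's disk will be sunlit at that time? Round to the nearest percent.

Reduce mod P: 203.0 − 6×29.53 = 25.82 d into the current lunation.
The Moon has covered 25.82/29.53 of its cycle, so θ ≈ 360° × 25.82/29.53 = 314.8°.
Illuminated fraction = (1 − cos 314.8°)/2 = (1 − 0.704)/2 ≈ 0.148, so 15%.

15%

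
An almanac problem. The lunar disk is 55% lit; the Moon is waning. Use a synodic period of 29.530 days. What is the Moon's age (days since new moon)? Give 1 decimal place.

From f = (1 − cos θ)/2: cos θ = 1 − 2×0.55 = -0.100; arccos → 95.7°.
A waning Moon lies in 180°–360°, so θ = 360° − 95.7° = 264.3°.
At 360°/29.530 d per day, 264.3° corresponds to 21.68 days.

21.7 days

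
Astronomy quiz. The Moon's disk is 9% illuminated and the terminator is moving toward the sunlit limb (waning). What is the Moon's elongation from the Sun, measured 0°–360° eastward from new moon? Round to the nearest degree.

325°

cos θ = 1 − 2f = 0.820, giving a principal value of 34.9°.
A waning Moon lies in 180°–360°, so θ = 360° − 34.9° = 325.1°.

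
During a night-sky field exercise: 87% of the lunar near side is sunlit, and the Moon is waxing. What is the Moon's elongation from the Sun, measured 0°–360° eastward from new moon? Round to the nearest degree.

138°

cos θ = 1 − 2f = -0.740, giving a principal value of 137.7°.
Waxing ⇒ before full, so θ = 137.7°.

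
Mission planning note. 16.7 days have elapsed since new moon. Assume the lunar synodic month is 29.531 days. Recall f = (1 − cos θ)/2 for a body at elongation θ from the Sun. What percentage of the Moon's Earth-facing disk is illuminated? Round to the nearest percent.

The Moon has covered 16.7/29.531 of its cycle, so θ ≈ 360° × 16.7/29.531 = 203.6°.
Illuminated fraction = (1 − cos 203.6°)/2 = (1 − (-0.916))/2 ≈ 0.958, so 96%.

96%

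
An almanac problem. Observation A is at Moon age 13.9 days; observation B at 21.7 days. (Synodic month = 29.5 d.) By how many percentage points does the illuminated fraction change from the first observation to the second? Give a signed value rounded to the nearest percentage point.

θ₁ = 360° × 13.9/29.5 = 169.6°, f₁ = (1 − cos θ₁)/2 = 0.992.
θ₂ = 360° × 21.7/29.5 = 264.8°, f₂ = (1 − cos θ₂)/2 = 0.545.
Change = f₂ − f₁ = -0.447 → -45 percentage points.

-45 pp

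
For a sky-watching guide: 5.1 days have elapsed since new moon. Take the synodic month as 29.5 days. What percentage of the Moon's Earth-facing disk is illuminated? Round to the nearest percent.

Elongation θ = 360° × 5.1/29.5 ≈ 62.2°.
Illuminated fraction = (1 − cos 62.2°)/2 = (1 − 0.466)/2 ≈ 0.267, so 27%.

27%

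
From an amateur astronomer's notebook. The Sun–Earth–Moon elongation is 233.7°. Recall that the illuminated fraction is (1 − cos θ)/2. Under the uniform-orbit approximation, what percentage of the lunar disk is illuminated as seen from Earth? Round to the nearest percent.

80%

Half-versine of 233.7°: (1 − (-0.592))/2 = 0.796, i.e. 80%.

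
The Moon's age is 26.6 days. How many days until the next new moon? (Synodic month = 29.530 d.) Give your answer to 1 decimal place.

2.9 days

One full lunation from the last new moon is 29.530 d; remaining = 29.530 − 26.6 = 2.930 d.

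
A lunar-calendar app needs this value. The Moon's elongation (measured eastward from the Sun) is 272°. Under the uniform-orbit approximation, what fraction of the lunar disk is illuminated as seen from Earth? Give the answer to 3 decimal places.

0.483

Half-versine of 272°: (1 − 0.035)/2 = 0.483.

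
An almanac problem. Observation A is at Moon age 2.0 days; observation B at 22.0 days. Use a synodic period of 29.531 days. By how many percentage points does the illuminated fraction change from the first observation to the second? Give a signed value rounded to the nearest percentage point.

First observation: θ = 360°·2.0/29.531 = 24.4°, so f = 0.045.
Second observation: θ = 268.2°, f = 0.516.
Δf = 0.516 − 0.045 = +0.471, i.e. +47 pp.

+47 percentage points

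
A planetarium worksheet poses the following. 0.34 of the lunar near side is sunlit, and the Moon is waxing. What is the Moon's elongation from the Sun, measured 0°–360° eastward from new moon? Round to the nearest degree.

71°

From f = (1 − cos θ)/2: cos θ = 1 − 2×0.34 = 0.320; arccos → 71.3°.
The Moon is waxing (0°–180°), so θ = 71.3° directly.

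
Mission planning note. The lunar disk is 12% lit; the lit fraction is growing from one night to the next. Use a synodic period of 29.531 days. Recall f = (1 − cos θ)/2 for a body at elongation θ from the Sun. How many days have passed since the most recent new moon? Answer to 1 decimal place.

cos θ = 1 − 2f = 0.760, giving a principal value of 40.5°.
The Moon is waxing (0°–180°), so θ = 40.5° directly.
At 360°/29.531 d per day, 40.5° corresponds to 3.33 days.

3.3 days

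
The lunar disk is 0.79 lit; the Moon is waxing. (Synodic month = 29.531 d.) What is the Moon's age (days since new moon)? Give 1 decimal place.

Invert f = (1 − cos θ)/2 to get cos θ = 1 − 2(0.79) = -0.580, hence θ₀ = arccos -0.580 = 125.5°.
Waxing ⇒ before full, so θ = 125.5°.
At 360°/29.531 d per day, 125.5° corresponds to 10.29 days.

10.3 days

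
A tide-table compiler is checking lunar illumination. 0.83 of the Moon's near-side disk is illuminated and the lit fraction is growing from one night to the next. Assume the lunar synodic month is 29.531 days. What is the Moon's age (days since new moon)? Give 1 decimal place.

10.8 days

cos θ = 1 − 2f = -0.660, giving a principal value of 131.3°.
Waxing ⇒ before full, so θ = 131.3°.
That fraction of the synodic month is 131.3/360 × 29.531 d ≈ 10.77 d.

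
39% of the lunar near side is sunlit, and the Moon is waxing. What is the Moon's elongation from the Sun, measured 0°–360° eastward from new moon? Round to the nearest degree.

77°

cos θ = 1 − 2f = 0.220, giving a principal value of 77.3°.
Before full moon the principal value applies: θ = 77.3°.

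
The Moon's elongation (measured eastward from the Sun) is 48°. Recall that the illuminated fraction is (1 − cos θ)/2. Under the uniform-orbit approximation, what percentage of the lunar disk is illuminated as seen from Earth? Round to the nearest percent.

cos 48° = 0.669, so f = (1 − 0.669)/2 = 0.165, i.e. 17%.

17%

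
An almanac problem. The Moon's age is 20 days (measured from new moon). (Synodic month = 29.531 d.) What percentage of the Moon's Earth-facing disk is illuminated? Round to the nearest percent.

72%

Elongation θ = 360° × 20/29.531 ≈ 243.8°.
With cos θ = (-0.441), the lit fraction is (1 − (-0.441))/2 ≈ 0.721, so 72%.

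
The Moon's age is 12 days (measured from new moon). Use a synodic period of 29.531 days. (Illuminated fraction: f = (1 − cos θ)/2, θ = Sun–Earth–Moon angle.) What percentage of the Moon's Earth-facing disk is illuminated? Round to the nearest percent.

92%

Phase angle: θ = 360°·(12 d)/(29.531 d) = 146.3°.
cos 146.3° = (-0.832), so f = (1 − (-0.832))/2 = 0.916, so 92%.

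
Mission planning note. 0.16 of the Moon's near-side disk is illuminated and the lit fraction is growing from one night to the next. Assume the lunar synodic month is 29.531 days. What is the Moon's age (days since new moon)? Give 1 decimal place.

3.9 days

Invert f = (1 − cos θ)/2 to get cos θ = 1 − 2(0.16) = 0.680, hence θ₀ = arccos 0.680 = 47.2°.
The Moon is waxing (0°–180°), so θ = 47.2° directly.
At 360°/29.531 d per day, 47.2° corresponds to 3.87 days.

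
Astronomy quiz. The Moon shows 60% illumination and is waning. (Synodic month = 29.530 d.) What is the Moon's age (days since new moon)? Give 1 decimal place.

Invert f = (1 − cos θ)/2 to get cos θ = 1 − 2(0.60) = -0.200, hence θ₀ = arccos -0.200 = 101.5°.
Since the Moon is past full (waning), take the reflex angle: θ = 360° − 101.5° = 258.5°.
Age = 29.530 × 258.5°/360° ≈ 21.20 days.

21.2 days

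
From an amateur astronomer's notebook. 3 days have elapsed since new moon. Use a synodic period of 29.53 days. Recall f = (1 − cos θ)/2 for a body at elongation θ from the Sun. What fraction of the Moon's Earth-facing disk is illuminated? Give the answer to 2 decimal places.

Elongation θ = 360° × 3/29.53 ≈ 36.6°.
cos 36.6° = 0.803, so f = (1 − 0.803)/2 = 0.098.

0.10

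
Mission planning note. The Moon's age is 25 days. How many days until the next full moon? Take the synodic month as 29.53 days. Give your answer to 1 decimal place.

Full moon occurs at elongation 180°, i.e. at age 29.53 × 180/360 = 14.765 d.
This lunation's full moon (14.765 d) has passed, so add one period: 44.295 − 25 = 19.295 days.

19.3 days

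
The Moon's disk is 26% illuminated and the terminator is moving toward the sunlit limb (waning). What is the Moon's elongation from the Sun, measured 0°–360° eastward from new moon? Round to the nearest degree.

Invert f = (1 − cos θ)/2 to get cos θ = 1 − 2(0.26) = 0.480, hence θ₀ = arccos 0.480 = 61.3°.
Waning ⇒ past full, so θ = 360° − 61.3° = 298.7°.

299°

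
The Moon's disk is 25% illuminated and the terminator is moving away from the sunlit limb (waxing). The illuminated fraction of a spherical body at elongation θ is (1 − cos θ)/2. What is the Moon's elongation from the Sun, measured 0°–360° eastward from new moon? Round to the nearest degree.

60°

From f = (1 − cos θ)/2: cos θ = 1 − 2×0.25 = 0.500; arccos → 60.0°.
Before full moon the principal value applies: θ = 60.0°.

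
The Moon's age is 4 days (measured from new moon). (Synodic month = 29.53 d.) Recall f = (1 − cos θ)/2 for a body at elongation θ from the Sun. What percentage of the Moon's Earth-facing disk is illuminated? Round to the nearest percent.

Elongation θ = 360° × 4/29.53 ≈ 48.8°.
cos 48.8° = 0.659, so f = (1 − 0.659)/2 = 0.170, so 17%.

17%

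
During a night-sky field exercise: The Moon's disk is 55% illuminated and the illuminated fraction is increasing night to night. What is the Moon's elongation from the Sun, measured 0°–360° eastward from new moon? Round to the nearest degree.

96°

cos θ = 1 − 2f = -0.100, giving a principal value of 95.7°.
Waxing ⇒ before full, so θ = 95.7°.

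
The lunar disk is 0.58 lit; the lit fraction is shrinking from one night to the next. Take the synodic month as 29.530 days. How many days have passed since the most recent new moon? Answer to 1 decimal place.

21.4 days

cos θ = 1 − 2f = -0.160, giving a principal value of 99.2°.
Since the Moon is past full (waning), take the reflex angle: θ = 360° − 99.2° = 260.8°.
That fraction of the synodic month is 260.8/360 × 29.530 d ≈ 21.39 d.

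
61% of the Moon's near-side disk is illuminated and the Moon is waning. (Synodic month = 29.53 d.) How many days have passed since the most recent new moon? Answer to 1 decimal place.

Invert f = (1 − cos θ)/2 to get cos θ = 1 − 2(0.61) = -0.220, hence θ₀ = arccos -0.220 = 102.7°.
Waning ⇒ past full, so θ = 360° − 102.7° = 257.3°.
That fraction of the synodic month is 257.3/360 × 29.53 d ≈ 21.11 d.

21.1 days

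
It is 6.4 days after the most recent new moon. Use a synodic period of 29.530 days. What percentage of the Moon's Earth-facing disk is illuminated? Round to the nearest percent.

40%

Phase angle: θ = 360°·(6.4 d)/(29.530 d) = 78.0°.
Illuminated fraction = (1 − cos 78.0°)/2 = (1 − 0.208)/2 ≈ 0.396, so 40%.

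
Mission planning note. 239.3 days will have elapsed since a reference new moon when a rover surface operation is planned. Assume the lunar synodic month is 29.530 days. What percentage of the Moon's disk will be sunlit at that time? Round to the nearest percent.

239.3 d spans 8 complete synodic months (8 × 29.530 = 236.24 d) plus 3.06 d.
The Moon has covered 3.06/29.530 of its cycle, so θ ≈ 360° × 3.06/29.530 = 37.3°.
cos 37.3° = 0.795, so f = (1 − 0.795)/2 = 0.102, so 10%.

10%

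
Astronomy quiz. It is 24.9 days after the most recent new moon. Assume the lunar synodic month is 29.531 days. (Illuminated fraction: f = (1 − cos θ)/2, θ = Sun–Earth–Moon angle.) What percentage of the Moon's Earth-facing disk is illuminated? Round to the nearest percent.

22%

Elongation θ = 360° × 24.9/29.531 ≈ 303.5°.
Illuminated fraction = (1 − cos 303.5°)/2 = (1 − 0.553)/2 ≈ 0.224, so 22%.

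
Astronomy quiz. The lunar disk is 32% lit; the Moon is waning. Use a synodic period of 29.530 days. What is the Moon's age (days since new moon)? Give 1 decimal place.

23.9 days

cos θ = 1 − 2f = 0.360, giving a principal value of 68.9°.
Since the Moon is past full (waning), take the reflex angle: θ = 360° − 68.9° = 291.1°.
Age = 29.530 × 291.1°/360° ≈ 23.88 days.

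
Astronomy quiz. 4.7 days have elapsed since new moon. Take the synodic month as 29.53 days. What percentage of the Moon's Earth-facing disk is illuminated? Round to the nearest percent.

The Moon has covered 4.7/29.53 of its cycle, so θ ≈ 360° × 4.7/29.53 = 57.3°.
cos 57.3° = 0.540, so f = (1 − 0.540)/2 = 0.230, so 23%.

23%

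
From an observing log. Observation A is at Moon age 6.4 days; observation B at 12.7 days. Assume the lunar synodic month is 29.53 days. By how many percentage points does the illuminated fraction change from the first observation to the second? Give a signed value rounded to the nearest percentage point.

+56 pp

First observation: θ = 360°·6.4/29.53 = 78.0°, so f = 0.396.
Second observation: θ = 154.8°, f = 0.953.
Δf = 0.953 − 0.396 = +0.556, i.e. +56 pp.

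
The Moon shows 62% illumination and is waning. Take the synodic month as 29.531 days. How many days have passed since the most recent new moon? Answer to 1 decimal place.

21.0 days

From f = (1 − cos θ)/2: cos θ = 1 − 2×0.62 = -0.240; arccos → 103.9°.
A waning Moon lies in 180°–360°, so θ = 360° − 103.9° = 256.1°.
Age = 29.531 × 256.1°/360° ≈ 21.01 days.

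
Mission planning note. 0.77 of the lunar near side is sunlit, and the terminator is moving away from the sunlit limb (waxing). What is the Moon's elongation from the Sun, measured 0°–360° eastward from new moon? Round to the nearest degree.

123°

cos θ = 1 − 2f = -0.540, giving a principal value of 122.7°.
Before full moon the principal value applies: θ = 122.7°.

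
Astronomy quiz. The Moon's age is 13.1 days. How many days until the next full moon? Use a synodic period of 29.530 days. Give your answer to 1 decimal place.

Full moon occurs at elongation 180°, i.e. at age 29.530 × 180/360 = 14.765 d.
So 1.665 days remain (14.765 − 13.1).

1.7 days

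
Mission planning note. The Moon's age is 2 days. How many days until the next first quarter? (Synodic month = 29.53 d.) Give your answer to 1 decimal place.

First quarter is 0.25 of the way through the cycle: age 0.25 × 29.53 = 7.383 d.
So 5.383 days remain (7.383 − 2).

5.4 days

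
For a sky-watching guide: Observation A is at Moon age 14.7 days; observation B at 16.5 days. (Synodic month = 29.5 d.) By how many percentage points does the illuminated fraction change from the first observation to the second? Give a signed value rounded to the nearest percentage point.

-3 pp

First observation: θ = 360°·14.7/29.5 = 179.4°, so f = 1.000.
Second observation: θ = 201.4°, f = 0.966.
Δf = 0.966 − 1.000 = -0.034, i.e. -3 pp.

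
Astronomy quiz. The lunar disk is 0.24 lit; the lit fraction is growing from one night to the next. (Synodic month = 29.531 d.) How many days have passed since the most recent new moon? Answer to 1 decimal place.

From f = (1 − cos θ)/2: cos θ = 1 − 2×0.24 = 0.520; arccos → 58.7°.
The Moon is waxing (0°–180°), so θ = 58.7° directly.
At 360°/29.531 d per day, 58.7° corresponds to 4.81 days.

4.8 days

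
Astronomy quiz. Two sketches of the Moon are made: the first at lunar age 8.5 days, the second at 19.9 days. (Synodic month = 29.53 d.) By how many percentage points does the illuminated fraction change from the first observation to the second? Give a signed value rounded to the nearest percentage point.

First observation: θ = 360°·8.5/29.53 = 103.6°, so f = 0.618.
Second observation: θ = 242.6°, f = 0.730.
Δf = 0.730 − 0.618 = +0.112, i.e. +11 pp.

+11 pp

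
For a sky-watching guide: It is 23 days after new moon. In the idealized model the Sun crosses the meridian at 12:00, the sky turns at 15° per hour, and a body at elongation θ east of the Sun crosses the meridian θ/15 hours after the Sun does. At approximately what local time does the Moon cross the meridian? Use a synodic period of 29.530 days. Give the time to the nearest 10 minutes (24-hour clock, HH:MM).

Elongation θ = 360° × 23/29.530 ≈ 280.4°.
The Moon trails the Sun by θ/15 = 280.4/15 ≈ 18.69 hours.
12:00 + 18.693 h ≈ 06:42 → 06:40 to the nearest ten minutes.

06:40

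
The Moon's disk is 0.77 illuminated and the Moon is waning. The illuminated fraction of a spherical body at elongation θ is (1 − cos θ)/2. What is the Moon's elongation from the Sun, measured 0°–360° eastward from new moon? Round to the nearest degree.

cos θ = 1 − 2f = -0.540, giving a principal value of 122.7°.
Since the Moon is past full (waning), take the reflex angle: θ = 360° − 122.7° = 237.3°.

237°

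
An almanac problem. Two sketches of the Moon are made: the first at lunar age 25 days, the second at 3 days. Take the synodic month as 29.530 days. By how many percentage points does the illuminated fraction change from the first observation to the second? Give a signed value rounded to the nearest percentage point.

θ₁ = 360° × 25/29.530 = 304.8°, f₁ = (1 − cos θ₁)/2 = 0.215.
θ₂ = 360° × 3/29.530 = 36.6°, f₂ = (1 − cos θ₂)/2 = 0.098.
Change = f₂ − f₁ = -0.116 → -12 percentage points.

-12 percentage points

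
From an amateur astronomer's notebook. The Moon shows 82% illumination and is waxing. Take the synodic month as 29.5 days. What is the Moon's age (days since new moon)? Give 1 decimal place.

cos θ = 1 − 2f = -0.640, giving a principal value of 129.8°.
Waxing ⇒ before full, so θ = 129.8°.
At 360°/29.5 d per day, 129.8° corresponds to 10.64 days.

10.6 days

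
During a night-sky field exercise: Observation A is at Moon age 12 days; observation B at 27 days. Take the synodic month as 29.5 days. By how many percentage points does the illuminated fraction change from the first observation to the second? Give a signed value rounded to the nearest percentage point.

First observation: θ = 360°·12/29.5 = 146.4°, so f = 0.917.
Second observation: θ = 329.5°, f = 0.069.
Δf = 0.069 − 0.917 = -0.847, i.e. -85 pp.

-85 percentage points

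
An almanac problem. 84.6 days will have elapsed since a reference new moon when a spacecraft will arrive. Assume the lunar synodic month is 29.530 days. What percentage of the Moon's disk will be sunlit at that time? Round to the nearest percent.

84.6 d spans 2 complete synodic months (2 × 29.530 = 59.06 d) plus 25.54 d.
The Moon has covered 25.54/29.530 of its cycle, so θ ≈ 360° × 25.54/29.530 = 311.4°.
cos 311.4° = 0.661, so f = (1 − 0.661)/2 = 0.170, so 17%.

17%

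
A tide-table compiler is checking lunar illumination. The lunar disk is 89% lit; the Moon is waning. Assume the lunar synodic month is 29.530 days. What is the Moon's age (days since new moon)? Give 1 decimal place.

From f = (1 − cos θ)/2: cos θ = 1 − 2×0.89 = -0.780; arccos → 141.3°.
Since the Moon is past full (waning), take the reflex angle: θ = 360° − 141.3° = 218.7°.
Age = 29.530 × 218.7°/360° ≈ 17.94 days.

17.9 days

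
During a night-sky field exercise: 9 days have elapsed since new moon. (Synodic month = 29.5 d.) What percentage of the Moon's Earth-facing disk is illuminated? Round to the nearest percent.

The Moon has covered 9/29.5 of its cycle, so θ ≈ 360° × 9/29.5 = 109.8°.
cos 109.8° = (-0.339), so f = (1 − (-0.339))/2 = 0.670, so 67%.

67%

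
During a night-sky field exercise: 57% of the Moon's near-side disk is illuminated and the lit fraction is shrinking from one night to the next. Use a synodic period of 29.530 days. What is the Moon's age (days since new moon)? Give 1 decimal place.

cos θ = 1 − 2f = -0.140, giving a principal value of 98.0°.
A waning Moon lies in 180°–360°, so θ = 360° − 98.0° = 262.0°.
That fraction of the synodic month is 262.0/360 × 29.530 d ≈ 21.49 d.

21.5 days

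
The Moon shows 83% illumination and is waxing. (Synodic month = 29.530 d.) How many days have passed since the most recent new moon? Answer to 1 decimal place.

cos θ = 1 − 2f = -0.660, giving a principal value of 131.3°.
Waxing ⇒ before full, so θ = 131.3°.
Age = 29.530 × 131.3°/360° ≈ 10.77 days.

10.8 days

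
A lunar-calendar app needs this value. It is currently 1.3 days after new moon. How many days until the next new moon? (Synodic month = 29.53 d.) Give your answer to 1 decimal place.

28.2 days

The next new moon completes the synodic month: 29.53 − 1.3 = 28.230 days.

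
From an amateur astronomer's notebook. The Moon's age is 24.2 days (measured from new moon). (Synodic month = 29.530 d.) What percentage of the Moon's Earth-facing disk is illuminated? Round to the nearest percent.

29%

The Moon has covered 24.2/29.530 of its cycle, so θ ≈ 360° × 24.2/29.530 = 295.0°.
Illuminated fraction = (1 − cos 295.0°)/2 = (1 − 0.423)/2 ≈ 0.289, so 29%.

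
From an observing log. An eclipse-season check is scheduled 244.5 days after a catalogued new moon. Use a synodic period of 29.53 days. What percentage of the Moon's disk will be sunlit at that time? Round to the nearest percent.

Reduce mod P: 244.5 − 8×29.53 = 8.26 d into the current lunation.
Elongation θ = 360° × 8.26/29.53 ≈ 100.7°.
With cos θ = (-0.186), the lit fraction is (1 − (-0.186))/2 ≈ 0.593, so 59%.

59%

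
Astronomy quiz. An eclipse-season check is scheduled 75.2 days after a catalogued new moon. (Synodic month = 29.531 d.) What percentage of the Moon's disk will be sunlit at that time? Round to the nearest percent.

75.2 d spans 2 complete synodic months (2 × 29.531 = 59.06 d) plus 16.14 d.
Elongation θ = 360° × 16.14/29.531 ≈ 196.7°.
cos 196.7° = (-0.958), so f = (1 − (-0.958))/2 = 0.979, so 98%.

98%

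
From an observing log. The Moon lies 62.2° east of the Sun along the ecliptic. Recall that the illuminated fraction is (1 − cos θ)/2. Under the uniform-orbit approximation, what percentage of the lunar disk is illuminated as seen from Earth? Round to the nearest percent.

27%

cos 62.2° = 0.466, so f = (1 − 0.466)/2 = 0.267, i.e. 27%.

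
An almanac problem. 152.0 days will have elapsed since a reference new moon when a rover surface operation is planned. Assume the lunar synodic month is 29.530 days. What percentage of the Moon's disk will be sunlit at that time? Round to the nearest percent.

152.0 d spans 5 complete synodic months (5 × 29.530 = 147.65 d) plus 4.35 d.
Phase angle: θ = 360°·(4.35 d)/(29.530 d) = 53.0°.
Illuminated fraction = (1 − cos 53.0°)/2 = (1 − 0.601)/2 ≈ 0.199, so 20%.

20%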